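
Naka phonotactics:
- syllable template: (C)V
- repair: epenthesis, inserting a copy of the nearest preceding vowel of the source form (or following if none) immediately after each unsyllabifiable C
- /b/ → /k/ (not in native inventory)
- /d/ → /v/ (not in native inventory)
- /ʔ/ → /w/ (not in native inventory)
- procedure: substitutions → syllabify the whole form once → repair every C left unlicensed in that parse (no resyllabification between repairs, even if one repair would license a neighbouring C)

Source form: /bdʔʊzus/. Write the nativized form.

kʊvʊwʊzusu

Substitution: /b/ → /k/, /d/ → /v/, /ʔ/ → /w/, giving /kvwʊzus/.
Under (C)V, the unsyllabifiable consonants are /k/, /v/, /s/ (no codas are permitted; onsets are limited to one consonant).
Each unlicensed consonant becomes the onset of a new syllable: /k/ → /kʊ/, /v/ → /vʊ/, /s/ → /su/.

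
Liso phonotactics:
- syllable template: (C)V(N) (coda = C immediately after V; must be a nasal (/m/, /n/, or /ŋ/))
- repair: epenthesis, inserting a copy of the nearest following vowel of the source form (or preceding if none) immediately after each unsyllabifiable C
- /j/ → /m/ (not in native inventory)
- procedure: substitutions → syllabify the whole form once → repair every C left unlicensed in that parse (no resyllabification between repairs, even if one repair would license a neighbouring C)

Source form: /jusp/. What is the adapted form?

musupu

Substitution: /j/ → /m/, giving /musp/.
The consonants /s/, /p/ cannot be parsed into a legal (C)V(N) syllable (only a nasal (/m/, /n/, or /ŋ/) is licensed in coda position; onsets are limited to one consonant).
Epenthesis after each stranded consonant: /s/ → /su/, /p/ → /pu/.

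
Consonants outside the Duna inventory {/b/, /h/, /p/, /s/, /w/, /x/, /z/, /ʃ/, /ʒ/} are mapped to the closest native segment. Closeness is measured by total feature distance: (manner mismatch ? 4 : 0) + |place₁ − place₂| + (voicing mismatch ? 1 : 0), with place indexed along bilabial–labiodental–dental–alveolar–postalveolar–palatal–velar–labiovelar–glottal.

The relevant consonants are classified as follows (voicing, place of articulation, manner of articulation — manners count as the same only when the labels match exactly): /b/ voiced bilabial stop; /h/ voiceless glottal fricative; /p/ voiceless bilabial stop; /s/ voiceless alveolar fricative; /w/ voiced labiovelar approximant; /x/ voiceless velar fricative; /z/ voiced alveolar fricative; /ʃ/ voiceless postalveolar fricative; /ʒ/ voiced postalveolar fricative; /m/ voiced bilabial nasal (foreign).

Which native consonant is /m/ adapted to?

/b/ is closest: manner differs (nasal→stop, +4), place distance 0 (bilabial→bilabial), same voicing; total 4. Next closest is /p/ at distance 5.

b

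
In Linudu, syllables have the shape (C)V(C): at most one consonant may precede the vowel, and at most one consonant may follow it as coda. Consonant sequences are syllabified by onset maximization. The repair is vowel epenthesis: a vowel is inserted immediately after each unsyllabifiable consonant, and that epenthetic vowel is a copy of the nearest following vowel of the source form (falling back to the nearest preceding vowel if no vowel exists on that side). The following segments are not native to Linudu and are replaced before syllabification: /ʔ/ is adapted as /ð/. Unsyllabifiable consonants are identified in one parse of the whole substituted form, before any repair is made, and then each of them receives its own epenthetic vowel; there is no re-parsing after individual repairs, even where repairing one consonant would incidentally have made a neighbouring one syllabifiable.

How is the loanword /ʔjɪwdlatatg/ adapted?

Substitution: /ʔ/ → /ð/, giving /ðjɪwdlatatg/.
The consonants /ð/, /d/, /g/ cannot be parsed into a legal (C)V(C) syllable (at most one coda consonant is licensed; onsets are limited to one consonant).
Epenthesis after each stranded consonant: /ð/ → /ðɪ/, /d/ → /da/, /g/ → /ga/.

ðɪjɪwdalatatga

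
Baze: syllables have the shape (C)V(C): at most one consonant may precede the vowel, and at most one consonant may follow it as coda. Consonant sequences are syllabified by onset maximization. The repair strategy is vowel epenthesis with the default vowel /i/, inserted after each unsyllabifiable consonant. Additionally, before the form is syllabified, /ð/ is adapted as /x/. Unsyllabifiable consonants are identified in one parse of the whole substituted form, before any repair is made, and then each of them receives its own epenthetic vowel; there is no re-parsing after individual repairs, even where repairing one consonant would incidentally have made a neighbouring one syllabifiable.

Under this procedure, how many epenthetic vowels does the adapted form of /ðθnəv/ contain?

After substitution the input is /xθnəv/.
The unsyllabifiable consonants are /x/, /θ/; each receives one epenthetic vowel.

2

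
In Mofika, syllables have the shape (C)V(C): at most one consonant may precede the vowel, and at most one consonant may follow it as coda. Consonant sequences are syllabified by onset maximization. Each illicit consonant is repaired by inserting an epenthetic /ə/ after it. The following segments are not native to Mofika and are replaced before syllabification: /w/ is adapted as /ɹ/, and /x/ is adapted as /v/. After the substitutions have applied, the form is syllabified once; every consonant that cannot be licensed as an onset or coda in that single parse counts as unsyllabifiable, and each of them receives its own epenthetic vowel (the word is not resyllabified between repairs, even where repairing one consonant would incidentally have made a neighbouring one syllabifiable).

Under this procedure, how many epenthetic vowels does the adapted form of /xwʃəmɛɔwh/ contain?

After substitution the input is /vɹʃəmɛɔɹh/.
The unsyllabifiable consonants are /v/, /ɹ/, /h/; each receives one epenthetic vowel.

3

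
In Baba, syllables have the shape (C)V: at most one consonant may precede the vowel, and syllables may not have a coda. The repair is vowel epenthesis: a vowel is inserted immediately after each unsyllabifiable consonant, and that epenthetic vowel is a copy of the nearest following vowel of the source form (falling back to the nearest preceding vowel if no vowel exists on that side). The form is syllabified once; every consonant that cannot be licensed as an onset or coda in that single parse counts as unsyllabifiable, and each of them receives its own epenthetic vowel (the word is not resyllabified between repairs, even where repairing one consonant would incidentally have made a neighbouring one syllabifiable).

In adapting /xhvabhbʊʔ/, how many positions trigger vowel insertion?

5

The unsyllabifiable consonants are /x/, /h/, /b/, /h/, /ʔ/; each receives one epenthetic vowel.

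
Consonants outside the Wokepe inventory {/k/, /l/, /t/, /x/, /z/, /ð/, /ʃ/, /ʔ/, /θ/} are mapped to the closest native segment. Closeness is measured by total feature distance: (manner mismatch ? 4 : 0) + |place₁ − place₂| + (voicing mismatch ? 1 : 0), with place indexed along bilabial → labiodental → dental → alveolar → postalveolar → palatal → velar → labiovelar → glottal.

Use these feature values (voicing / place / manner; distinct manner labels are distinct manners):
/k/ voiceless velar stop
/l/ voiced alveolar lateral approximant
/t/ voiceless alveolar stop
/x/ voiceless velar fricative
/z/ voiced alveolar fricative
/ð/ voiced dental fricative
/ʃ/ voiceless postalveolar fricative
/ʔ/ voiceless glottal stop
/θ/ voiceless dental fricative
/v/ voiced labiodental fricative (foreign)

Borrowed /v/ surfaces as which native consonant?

/ð/ is closest: same manner (fricative), place distance 1 (labiodental→dental), same voicing; total 1. Next closest is /z/ at distance 2.

ð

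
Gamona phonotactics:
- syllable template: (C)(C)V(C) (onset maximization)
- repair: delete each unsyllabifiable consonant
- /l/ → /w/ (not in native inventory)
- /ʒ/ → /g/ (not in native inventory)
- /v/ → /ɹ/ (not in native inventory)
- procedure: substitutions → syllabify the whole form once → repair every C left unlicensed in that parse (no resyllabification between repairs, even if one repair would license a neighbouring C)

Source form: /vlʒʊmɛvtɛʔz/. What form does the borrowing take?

Substitution: /v/ → /ɹ/, /l/ → /w/, /ʒ/ → /g/, giving /ɹwgʊmɛɹtɛʔz/.
The consonants /ɹ/, /z/ cannot be parsed into a legal (C)(C)V(C) syllable (at most one coda consonant is licensed; onsets may contain at most 2 consonants).
Each unlicensed consonant is deleted: /ɹ/, /z/.

wgʊmɛɹtɛʔ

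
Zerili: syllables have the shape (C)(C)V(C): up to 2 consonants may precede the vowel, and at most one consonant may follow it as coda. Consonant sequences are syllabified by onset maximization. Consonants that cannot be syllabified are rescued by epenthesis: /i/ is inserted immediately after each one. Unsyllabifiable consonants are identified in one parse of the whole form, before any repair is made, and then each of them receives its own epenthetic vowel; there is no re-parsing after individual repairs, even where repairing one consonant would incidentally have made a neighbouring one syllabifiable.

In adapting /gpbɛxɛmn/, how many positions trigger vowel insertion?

2

The unsyllabifiable consonants are /g/, /n/; each receives one epenthetic vowel.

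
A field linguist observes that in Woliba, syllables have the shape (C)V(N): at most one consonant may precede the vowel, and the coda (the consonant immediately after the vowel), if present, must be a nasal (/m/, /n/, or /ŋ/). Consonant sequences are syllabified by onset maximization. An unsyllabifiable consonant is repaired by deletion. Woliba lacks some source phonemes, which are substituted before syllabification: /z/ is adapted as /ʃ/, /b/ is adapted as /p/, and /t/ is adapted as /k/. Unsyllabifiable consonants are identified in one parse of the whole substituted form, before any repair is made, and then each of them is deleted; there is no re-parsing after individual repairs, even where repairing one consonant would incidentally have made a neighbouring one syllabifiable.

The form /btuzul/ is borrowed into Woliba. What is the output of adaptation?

Substitution: /b/ → /p/, /t/ → /k/, /z/ → /ʃ/, giving /pkuʃul/.
The consonants /p/, /l/ cannot be parsed into a legal (C)V(N) syllable (only a nasal (/m/, /n/, or /ŋ/) is licensed in coda position; onsets are limited to one consonant).
Deleting the stranded consonants removes /p/, /l/.

kuʃu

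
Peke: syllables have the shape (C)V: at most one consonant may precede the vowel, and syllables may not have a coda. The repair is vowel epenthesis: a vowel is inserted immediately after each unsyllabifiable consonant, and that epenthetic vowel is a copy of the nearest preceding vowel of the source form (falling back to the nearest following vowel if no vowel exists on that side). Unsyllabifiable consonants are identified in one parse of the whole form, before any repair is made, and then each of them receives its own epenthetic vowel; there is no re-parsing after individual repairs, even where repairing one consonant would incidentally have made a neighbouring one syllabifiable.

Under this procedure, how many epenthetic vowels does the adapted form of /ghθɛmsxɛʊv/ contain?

5

The unsyllabifiable consonants are /g/, /h/, /m/, /s/, /v/; each receives one epenthetic vowel.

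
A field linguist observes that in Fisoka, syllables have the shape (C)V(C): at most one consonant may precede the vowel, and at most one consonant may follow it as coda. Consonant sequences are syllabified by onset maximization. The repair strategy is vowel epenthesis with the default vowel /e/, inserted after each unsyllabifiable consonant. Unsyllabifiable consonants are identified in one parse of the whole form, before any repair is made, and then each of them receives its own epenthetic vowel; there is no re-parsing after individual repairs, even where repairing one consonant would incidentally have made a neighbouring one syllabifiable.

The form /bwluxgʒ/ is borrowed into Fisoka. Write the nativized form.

The consonants /b/, /w/, /g/, /ʒ/ cannot be parsed into a legal (C)V(C) syllable (at most one coda consonant is licensed; onsets are limited to one consonant).
Epenthesis after each stranded consonant: /b/ → /be/, /w/ → /we/, /g/ → /ge/, /ʒ/ → /ʒe/.

beweluxgeʒe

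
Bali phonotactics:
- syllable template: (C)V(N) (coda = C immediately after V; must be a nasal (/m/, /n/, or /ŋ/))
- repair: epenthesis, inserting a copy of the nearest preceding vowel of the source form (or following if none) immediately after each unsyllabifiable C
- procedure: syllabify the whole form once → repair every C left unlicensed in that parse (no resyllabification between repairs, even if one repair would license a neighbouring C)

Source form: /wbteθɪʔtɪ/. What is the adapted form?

webeteθɪʔɪtɪ

The consonants /w/, /b/, /ʔ/ cannot be parsed into a legal (C)V(N) syllable (only a nasal (/m/, /n/, or /ŋ/) is licensed in coda position; onsets are limited to one consonant).
Each unlicensed consonant becomes the onset of a new syllable: /w/ → /we/, /b/ → /be/, /ʔ/ → /ʔɪ/.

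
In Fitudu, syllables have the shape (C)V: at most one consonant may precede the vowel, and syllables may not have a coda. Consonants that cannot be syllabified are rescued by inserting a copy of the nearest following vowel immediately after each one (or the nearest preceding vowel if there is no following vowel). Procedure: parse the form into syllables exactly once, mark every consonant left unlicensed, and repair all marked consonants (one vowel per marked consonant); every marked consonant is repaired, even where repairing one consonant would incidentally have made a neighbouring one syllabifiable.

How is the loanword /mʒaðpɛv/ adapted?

Under (C)V, the unsyllabifiable consonants are /m/, /ð/, /v/ (no codas are permitted; onsets are limited to one consonant).
Each unlicensed consonant becomes the onset of a new syllable: /m/ → /ma/, /ð/ → /ðɛ/, /v/ → /vɛ/.

maʒaðɛpɛvɛ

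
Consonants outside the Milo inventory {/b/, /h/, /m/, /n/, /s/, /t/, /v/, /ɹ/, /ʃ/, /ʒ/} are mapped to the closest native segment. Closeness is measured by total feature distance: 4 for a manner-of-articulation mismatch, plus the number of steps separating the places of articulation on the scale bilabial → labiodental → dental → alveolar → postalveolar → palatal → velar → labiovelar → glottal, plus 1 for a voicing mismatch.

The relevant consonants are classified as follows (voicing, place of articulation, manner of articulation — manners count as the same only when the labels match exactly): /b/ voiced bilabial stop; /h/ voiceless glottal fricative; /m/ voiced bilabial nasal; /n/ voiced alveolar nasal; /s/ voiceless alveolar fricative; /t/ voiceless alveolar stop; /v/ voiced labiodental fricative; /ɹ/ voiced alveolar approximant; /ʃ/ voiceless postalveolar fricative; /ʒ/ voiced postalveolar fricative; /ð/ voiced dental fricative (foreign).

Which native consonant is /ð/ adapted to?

v

/v/ is closest: same manner (fricative), place distance 1 (dental→labiodental), same voicing; total 1. Next closest is /s/ at distance 2.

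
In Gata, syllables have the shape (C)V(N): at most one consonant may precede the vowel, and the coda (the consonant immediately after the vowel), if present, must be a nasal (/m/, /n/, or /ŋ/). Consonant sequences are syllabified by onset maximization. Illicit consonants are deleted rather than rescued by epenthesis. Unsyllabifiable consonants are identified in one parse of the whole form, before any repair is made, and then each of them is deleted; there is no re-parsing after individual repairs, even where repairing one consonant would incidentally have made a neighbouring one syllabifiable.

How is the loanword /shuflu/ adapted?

hulu

Syllabifying with onset maximization leaves /s/, /f/ stranded (only a nasal (/m/, /n/, or /ŋ/) is licensed in coda position; onsets are limited to one consonant).
Deletion applies to /s/, /f/.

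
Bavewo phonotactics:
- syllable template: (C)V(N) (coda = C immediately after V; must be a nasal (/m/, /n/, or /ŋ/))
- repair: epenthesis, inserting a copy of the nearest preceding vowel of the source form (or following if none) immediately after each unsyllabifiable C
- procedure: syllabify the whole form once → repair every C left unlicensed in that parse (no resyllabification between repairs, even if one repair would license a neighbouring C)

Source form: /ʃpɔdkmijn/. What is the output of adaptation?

ʃɔpɔdɔkɔmijini

The consonants /ʃ/, /d/, /k/, /j/, /n/ cannot be parsed into a legal (C)V(N) syllable (only a nasal (/m/, /n/, or /ŋ/) is licensed in coda position; onsets are limited to one consonant).
Each unlicensed consonant becomes the onset of a new syllable: /ʃ/ → /ʃɔ/, /d/ → /dɔ/, /k/ → /kɔ/, /j/ → /ji/, /n/ → /ni/.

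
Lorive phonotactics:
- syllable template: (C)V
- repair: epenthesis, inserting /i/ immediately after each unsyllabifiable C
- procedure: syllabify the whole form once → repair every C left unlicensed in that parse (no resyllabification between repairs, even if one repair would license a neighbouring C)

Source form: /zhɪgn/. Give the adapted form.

zihɪgini

The consonants /z/, /g/, /n/ cannot be parsed into a legal (C)V syllable (no codas are permitted; onsets are limited to one consonant).
Each unlicensed consonant becomes the onset of a new syllable: /z/ → /zi/, /g/ → /gi/, /n/ → /ni/.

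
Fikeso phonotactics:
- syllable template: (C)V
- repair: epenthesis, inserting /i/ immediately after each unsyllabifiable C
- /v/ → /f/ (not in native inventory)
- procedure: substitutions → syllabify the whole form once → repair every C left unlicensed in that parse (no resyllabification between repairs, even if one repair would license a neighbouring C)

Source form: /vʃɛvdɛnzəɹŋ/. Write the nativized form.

Substitution: /v/ → /f/, giving /fʃɛfdɛnzəɹŋ/.
Under (C)V, the unsyllabifiable consonants are /f/, /f/, /n/, /ɹ/, /ŋ/ (no codas are permitted; onsets are limited to one consonant).
Inserting the epenthetic vowel yields /f/ → /fi/, /f/ → /fi/, /n/ → /ni/, /ɹ/ → /ɹi/, /ŋ/ → /ŋi/.

fiʃɛfidɛnizəɹiŋi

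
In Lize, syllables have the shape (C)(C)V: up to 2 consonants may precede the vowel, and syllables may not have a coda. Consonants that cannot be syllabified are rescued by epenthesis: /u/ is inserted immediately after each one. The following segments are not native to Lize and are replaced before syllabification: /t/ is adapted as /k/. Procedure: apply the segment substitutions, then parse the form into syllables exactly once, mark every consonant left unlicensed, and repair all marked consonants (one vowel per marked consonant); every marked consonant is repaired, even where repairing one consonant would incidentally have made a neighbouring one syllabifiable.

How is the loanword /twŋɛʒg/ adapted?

kuwŋɛʒugu

Substitution: /t/ → /k/, giving /kwŋɛʒg/.
The consonants /k/, /ʒ/, /g/ cannot be parsed into a legal (C)(C)V syllable (no codas are permitted; onsets may contain at most 2 consonants).
Inserting the epenthetic vowel yields /k/ → /ku/, /ʒ/ → /ʒu/, /g/ → /gu/.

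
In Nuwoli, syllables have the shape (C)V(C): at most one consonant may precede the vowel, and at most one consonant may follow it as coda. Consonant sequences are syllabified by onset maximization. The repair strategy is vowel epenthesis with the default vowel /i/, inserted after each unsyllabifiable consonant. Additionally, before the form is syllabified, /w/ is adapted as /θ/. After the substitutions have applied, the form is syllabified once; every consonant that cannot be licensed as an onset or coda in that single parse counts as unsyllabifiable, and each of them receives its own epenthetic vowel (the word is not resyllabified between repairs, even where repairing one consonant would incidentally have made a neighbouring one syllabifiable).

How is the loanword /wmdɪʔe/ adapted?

Substitution: /w/ → /θ/, giving /θmdɪʔe/.
Syllabifying with onset maximization leaves /θ/, /m/ stranded (at most one coda consonant is licensed; onsets are limited to one consonant).
Inserting the epenthetic vowel yields /θ/ → /θi/, /m/ → /mi/.

θimidɪʔe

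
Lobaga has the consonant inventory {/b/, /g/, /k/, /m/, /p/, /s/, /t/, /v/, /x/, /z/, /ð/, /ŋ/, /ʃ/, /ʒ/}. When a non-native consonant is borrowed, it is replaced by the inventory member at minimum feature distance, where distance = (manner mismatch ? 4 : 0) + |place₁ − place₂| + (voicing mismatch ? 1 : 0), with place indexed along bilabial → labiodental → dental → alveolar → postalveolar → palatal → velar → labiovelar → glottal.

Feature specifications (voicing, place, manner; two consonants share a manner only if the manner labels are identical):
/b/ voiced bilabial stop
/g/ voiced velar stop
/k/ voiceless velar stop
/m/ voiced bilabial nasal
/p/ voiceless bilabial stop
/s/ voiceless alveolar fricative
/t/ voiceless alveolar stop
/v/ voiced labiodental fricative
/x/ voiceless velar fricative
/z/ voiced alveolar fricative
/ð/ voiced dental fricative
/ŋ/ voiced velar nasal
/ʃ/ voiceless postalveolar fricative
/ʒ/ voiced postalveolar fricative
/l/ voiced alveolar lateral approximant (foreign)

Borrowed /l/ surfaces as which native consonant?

/z/ is closest: manner differs (lateral approximant→fricative, +4), place distance 0 (alveolar→alveolar), same voicing; total 4. Next closest is /s/ at distance 5.

z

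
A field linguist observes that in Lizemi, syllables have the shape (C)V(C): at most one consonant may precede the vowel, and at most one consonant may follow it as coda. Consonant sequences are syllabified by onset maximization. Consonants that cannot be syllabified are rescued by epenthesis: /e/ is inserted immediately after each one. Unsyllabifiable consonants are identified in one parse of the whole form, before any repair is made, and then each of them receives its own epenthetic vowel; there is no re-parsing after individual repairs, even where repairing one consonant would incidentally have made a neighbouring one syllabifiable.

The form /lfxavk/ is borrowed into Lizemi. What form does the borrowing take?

Under (C)V(C), the unsyllabifiable consonants are /l/, /f/, /k/ (at most one coda consonant is licensed; onsets are limited to one consonant).
Epenthesis after each stranded consonant: /l/ → /le/, /f/ → /fe/, /k/ → /ke/.

lefexavke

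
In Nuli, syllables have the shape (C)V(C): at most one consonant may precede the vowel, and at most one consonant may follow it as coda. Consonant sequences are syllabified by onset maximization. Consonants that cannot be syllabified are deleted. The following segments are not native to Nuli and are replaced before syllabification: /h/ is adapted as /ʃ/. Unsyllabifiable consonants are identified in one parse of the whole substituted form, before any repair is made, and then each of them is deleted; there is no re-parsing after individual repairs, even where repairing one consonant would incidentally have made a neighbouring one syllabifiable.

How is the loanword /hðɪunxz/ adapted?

Substitution: /h/ → /ʃ/, giving /ʃðɪunxz/.
Syllabifying with onset maximization leaves /ʃ/, /x/, /z/ stranded (at most one coda consonant is licensed; onsets are limited to one consonant).
Deletion applies to /ʃ/, /x/, /z/.

ðɪun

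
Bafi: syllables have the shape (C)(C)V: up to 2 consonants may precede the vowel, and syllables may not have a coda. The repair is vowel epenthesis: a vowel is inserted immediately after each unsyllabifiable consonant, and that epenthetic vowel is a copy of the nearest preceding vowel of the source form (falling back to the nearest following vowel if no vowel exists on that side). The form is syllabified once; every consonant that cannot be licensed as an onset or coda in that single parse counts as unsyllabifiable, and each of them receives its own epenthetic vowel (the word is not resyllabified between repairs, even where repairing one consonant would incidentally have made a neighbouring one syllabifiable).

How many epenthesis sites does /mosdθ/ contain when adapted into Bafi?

3

The unsyllabifiable consonants are /s/, /d/, /θ/; each receives one epenthetic vowel.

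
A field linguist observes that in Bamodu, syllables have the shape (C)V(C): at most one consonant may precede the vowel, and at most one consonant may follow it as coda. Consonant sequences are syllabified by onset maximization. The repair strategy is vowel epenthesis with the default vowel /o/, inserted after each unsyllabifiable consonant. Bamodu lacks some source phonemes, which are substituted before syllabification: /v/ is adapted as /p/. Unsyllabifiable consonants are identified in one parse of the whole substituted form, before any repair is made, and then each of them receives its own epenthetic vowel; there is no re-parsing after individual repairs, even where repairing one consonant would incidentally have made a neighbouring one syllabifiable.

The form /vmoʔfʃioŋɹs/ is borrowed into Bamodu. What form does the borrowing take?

pomoʔfoʃioŋɹoso

Substitution: /v/ → /p/, giving /pmoʔfʃioŋɹs/.
Syllabifying with onset maximization leaves /p/, /f/, /ɹ/, /s/ stranded (at most one coda consonant is licensed; onsets are limited to one consonant).
Inserting the epenthetic vowel yields /p/ → /po/, /f/ → /fo/, /ɹ/ → /ɹo/, /s/ → /so/.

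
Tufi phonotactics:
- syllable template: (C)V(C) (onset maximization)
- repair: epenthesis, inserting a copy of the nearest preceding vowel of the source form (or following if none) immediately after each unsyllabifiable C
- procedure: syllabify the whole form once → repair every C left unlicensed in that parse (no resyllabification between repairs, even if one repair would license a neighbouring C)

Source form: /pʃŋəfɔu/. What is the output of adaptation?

The consonants /p/, /ʃ/ cannot be parsed into a legal (C)V(C) syllable (at most one coda consonant is licensed; onsets are limited to one consonant).
Inserting the epenthetic vowel yields /p/ → /pə/, /ʃ/ → /ʃə/.

pəʃəŋəfɔu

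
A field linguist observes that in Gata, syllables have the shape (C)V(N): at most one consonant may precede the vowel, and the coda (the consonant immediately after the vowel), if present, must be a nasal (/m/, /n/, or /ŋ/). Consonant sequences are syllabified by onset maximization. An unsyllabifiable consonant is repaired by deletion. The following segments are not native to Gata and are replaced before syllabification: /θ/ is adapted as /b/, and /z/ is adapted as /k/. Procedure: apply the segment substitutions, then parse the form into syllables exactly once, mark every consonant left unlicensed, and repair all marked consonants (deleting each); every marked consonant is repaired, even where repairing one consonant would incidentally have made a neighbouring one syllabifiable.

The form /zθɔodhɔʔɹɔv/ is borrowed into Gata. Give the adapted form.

bɔohɔɹɔ

Substitution: /z/ → /k/, /θ/ → /b/, giving /kbɔodhɔʔɹɔv/.
Under (C)V(N), the unsyllabifiable consonants are /k/, /d/, /ʔ/, /v/ (only a nasal (/m/, /n/, or /ŋ/) is licensed in coda position; onsets are limited to one consonant).
Each unlicensed consonant is deleted: /k/, /d/, /ʔ/, /v/.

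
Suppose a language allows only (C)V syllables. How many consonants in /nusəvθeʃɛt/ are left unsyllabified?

2

The consonants /v/, /t/ cannot be parsed into a legal (C)V syllable (no codas are permitted; onsets are limited to one consonant).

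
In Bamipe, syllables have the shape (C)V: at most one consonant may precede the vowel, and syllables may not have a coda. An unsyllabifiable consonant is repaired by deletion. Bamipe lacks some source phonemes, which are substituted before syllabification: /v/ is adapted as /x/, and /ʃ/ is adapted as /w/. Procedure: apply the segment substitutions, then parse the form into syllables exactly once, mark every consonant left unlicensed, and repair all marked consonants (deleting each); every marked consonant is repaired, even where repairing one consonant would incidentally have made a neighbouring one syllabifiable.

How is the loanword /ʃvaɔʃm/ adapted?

xaɔ

Substitution: /ʃ/ → /w/, /v/ → /x/, giving /wxaɔwm/.
Syllabifying with onset maximization leaves /w/, /w/, /m/ stranded (no codas are permitted; onsets are limited to one consonant).
Deleting the stranded consonants removes /w/, /w/, /m/.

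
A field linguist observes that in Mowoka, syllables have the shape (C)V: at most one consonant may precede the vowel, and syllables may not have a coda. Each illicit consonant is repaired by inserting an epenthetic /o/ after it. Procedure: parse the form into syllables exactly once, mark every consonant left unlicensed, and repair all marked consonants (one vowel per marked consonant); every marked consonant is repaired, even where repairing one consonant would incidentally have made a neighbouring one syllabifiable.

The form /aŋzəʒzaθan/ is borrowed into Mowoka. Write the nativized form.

aŋozəʒozaθano

Syllabifying with onset maximization leaves /ŋ/, /ʒ/, /n/ stranded (no codas are permitted; onsets are limited to one consonant).
Inserting the epenthetic vowel yields /ŋ/ → /ŋo/, /ʒ/ → /ʒo/, /n/ → /no/.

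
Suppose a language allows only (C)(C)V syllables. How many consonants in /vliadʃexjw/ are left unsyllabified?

Syllabifying with onset maximization leaves /x/, /j/, /w/ stranded (no codas are permitted; onsets may contain at most 2 consonants).

3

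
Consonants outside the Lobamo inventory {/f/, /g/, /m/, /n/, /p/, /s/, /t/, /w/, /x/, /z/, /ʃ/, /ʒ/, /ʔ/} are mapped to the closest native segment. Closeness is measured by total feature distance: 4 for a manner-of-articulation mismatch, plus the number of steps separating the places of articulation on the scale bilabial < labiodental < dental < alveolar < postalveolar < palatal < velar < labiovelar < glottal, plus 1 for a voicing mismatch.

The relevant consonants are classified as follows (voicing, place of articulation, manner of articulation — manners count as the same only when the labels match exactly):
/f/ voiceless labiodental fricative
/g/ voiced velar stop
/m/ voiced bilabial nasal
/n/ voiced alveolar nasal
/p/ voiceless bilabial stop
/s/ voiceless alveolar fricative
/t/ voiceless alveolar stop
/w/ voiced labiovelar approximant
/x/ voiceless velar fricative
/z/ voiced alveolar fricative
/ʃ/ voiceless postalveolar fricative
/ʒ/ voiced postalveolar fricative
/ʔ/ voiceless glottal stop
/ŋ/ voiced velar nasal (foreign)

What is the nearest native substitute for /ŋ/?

n

/n/ is closest: same manner (nasal), place distance 3 (velar→alveolar), same voicing; total 3. Next closest is /g/ at distance 4.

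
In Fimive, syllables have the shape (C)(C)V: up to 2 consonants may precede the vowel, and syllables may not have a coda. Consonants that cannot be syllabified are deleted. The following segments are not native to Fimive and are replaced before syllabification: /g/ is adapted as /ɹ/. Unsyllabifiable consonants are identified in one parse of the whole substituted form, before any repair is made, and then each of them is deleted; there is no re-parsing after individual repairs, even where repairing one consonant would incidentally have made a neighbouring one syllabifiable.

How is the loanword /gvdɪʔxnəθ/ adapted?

Substitution: /g/ → /ɹ/, giving /ɹvdɪʔxnəθ/.
The consonants /ɹ/, /ʔ/, /θ/ cannot be parsed into a legal (C)(C)V syllable (no codas are permitted; onsets may contain at most 2 consonants).
Deletion applies to /ɹ/, /ʔ/, /θ/.

vdɪxnə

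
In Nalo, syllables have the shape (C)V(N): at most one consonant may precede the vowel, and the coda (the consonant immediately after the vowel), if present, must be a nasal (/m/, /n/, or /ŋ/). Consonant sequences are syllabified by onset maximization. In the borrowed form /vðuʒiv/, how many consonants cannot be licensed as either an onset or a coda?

2

Under (C)V(N), the unsyllabifiable consonants are /v/, /v/ (only a nasal (/m/, /n/, or /ŋ/) is licensed in coda position; onsets are limited to one consonant).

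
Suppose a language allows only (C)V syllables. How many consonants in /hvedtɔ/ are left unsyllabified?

Under (C)V, the unsyllabifiable consonants are /h/, /d/ (no codas are permitted; onsets are limited to one consonant).

2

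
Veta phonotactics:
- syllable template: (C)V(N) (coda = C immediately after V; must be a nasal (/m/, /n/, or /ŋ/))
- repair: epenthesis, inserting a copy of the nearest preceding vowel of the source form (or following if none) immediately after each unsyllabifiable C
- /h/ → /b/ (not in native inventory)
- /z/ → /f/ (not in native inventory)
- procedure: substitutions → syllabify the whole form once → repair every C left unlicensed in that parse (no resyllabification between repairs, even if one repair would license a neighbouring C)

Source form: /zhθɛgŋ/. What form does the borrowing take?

Substitution: /z/ → /f/, /h/ → /b/, giving /fbθɛgŋ/.
Syllabifying with onset maximization leaves /f/, /b/, /g/, /ŋ/ stranded (only a nasal (/m/, /n/, or /ŋ/) is licensed in coda position; onsets are limited to one consonant).
Epenthesis after each stranded consonant: /f/ → /fɛ/, /b/ → /bɛ/, /g/ → /gɛ/, /ŋ/ → /ŋɛ/.

fɛbɛθɛgɛŋɛ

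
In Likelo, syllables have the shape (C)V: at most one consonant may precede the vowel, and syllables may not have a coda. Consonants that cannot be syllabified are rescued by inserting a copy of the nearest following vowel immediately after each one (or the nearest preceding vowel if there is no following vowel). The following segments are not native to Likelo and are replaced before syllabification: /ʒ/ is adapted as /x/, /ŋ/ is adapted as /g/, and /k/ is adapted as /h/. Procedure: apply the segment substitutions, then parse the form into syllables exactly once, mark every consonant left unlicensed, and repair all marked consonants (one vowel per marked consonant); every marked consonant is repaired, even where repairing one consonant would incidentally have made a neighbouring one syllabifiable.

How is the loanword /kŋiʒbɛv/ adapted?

Substitution: /k/ → /h/, /ŋ/ → /g/, /ʒ/ → /x/, giving /hgixbɛv/.
Under (C)V, the unsyllabifiable consonants are /h/, /x/, /v/ (no codas are permitted; onsets are limited to one consonant).
Each unlicensed consonant becomes the onset of a new syllable: /h/ → /hi/, /x/ → /xɛ/, /v/ → /vɛ/.

higixɛbɛvɛ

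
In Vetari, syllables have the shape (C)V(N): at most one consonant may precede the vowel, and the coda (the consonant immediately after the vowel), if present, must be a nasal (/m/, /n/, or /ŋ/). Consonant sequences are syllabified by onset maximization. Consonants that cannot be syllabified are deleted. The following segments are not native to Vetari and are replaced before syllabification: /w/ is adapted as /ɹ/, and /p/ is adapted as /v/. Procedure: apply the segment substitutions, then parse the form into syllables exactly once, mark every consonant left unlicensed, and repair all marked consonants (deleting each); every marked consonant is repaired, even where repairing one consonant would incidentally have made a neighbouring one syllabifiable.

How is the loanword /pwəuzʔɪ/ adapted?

Substitution: /p/ → /v/, /w/ → /ɹ/, giving /vɹəuzʔɪ/.
Syllabifying with onset maximization leaves /v/, /z/ stranded (only a nasal (/m/, /n/, or /ŋ/) is licensed in coda position; onsets are limited to one consonant).
Deleting the stranded consonants removes /v/, /z/.

ɹəuʔɪ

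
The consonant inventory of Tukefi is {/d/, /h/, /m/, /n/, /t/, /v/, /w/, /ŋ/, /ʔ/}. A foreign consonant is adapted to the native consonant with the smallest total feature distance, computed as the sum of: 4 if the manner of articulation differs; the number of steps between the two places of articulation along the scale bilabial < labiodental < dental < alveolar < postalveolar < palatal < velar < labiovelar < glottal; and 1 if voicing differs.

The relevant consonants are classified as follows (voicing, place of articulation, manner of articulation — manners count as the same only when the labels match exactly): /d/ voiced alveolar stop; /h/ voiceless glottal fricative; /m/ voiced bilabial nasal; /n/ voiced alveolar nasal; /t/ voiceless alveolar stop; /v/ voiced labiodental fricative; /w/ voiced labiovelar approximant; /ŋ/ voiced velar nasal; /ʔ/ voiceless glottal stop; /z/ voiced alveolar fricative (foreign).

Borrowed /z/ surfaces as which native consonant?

v

/v/ is closest: same manner (fricative), place distance 2 (alveolar→labiodental), same voicing; total 2. Next closest is /d/ at distance 4.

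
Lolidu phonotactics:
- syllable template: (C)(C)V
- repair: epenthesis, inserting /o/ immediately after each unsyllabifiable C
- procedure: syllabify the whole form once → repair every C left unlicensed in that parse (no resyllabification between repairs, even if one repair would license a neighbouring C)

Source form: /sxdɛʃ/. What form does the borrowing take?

soxdɛʃo

Syllabifying with onset maximization leaves /s/, /ʃ/ stranded (no codas are permitted; onsets may contain at most 2 consonants).
Epenthesis after each stranded consonant: /s/ → /so/, /ʃ/ → /ʃo/.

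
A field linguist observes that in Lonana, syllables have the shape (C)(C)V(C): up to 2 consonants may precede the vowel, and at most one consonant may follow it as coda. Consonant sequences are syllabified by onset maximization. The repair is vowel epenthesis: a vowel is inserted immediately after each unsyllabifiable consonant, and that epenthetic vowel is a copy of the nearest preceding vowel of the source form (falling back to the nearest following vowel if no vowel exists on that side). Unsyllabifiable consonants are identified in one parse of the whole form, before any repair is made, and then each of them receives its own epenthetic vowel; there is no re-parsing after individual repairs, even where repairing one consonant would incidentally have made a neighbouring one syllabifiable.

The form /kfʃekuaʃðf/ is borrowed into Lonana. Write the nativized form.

kefʃekuaʃðafa

Under (C)(C)V(C), the unsyllabifiable consonants are /k/, /ð/, /f/ (at most one coda consonant is licensed; onsets may contain at most 2 consonants).
Epenthesis after each stranded consonant: /k/ → /ke/, /ð/ → /ða/, /f/ → /fa/.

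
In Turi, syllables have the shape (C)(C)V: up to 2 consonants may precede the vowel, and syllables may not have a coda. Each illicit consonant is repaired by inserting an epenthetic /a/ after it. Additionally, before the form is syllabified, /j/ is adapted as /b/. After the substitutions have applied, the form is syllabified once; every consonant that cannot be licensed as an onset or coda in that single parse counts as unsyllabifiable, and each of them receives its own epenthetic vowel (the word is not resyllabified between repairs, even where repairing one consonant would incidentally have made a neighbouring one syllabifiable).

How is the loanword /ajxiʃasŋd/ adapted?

Substitution: /j/ → /b/, giving /abxiʃasŋd/.
The consonants /s/, /ŋ/, /d/ cannot be parsed into a legal (C)(C)V syllable (no codas are permitted; onsets may contain at most 2 consonants).
Each unlicensed consonant becomes the onset of a new syllable: /s/ → /sa/, /ŋ/ → /ŋa/, /d/ → /da/.

abxiʃasaŋada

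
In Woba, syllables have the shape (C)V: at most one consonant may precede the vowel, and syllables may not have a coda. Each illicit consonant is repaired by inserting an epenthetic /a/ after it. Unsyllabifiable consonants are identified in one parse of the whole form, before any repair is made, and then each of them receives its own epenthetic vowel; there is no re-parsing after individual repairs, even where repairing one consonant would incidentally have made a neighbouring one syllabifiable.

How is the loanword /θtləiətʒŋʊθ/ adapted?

Syllabifying with onset maximization leaves /θ/, /t/, /t/, /ʒ/, /θ/ stranded (no codas are permitted; onsets are limited to one consonant).
Inserting the epenthetic vowel yields /θ/ → /θa/, /t/ → /ta/, /t/ → /ta/, /ʒ/ → /ʒa/, /θ/ → /θa/.

θataləiətaʒaŋʊθa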